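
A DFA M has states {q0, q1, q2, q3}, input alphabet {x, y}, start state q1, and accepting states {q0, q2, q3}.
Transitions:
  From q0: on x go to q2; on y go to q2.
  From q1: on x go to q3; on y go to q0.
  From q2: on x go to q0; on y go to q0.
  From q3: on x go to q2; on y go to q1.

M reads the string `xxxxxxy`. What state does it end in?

q0

q1 --x--> q3
q3 --x--> q2
q2 --x--> q0
q0 --x--> q2
q2 --x--> q0
q0 --x--> q2
q2 --y--> q0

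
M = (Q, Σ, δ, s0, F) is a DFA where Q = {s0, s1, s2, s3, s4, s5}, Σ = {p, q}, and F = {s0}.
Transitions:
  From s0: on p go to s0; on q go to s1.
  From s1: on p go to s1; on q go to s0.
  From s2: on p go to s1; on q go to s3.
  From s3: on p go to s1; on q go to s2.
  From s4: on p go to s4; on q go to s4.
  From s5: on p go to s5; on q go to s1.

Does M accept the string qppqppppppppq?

rejected

s0 --q--> s1
s1 --p--> s1
s1 --p--> s1
s1 --q--> s0
s0 --p--> s0
s0 --p--> s0
s0 --p--> s0
s0 --p--> s0
s0 --p--> s0
s0 --p--> s0
s0 --p--> s0
s0 --p--> s0
s0 --q--> s1
End in state s1, which is not an accepting state.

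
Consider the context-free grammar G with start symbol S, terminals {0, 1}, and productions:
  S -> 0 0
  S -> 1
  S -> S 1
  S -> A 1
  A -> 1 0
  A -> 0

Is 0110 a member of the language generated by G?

no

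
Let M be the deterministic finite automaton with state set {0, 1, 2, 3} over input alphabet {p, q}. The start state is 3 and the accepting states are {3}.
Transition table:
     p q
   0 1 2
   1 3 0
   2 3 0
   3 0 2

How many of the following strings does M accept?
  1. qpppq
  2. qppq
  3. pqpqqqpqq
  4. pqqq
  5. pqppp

0

qpppq: rejected
qppq: rejected
pqpqqqpqq: rejected
pqqq: rejected
pqppp: rejected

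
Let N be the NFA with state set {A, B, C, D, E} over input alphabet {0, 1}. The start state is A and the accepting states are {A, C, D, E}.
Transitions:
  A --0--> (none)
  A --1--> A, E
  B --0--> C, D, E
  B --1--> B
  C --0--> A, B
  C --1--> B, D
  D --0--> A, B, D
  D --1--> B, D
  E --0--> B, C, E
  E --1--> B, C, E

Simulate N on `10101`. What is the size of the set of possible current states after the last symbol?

5

Start: {A}
read 1: {A, E}
read 0: {B, C, E}
read 1: {B, C, D, E}
read 0: {A, B, C, D, E}
read 1: {A, B, C, D, E}
Final reachable set {A, B, C, D, E} has 5 states.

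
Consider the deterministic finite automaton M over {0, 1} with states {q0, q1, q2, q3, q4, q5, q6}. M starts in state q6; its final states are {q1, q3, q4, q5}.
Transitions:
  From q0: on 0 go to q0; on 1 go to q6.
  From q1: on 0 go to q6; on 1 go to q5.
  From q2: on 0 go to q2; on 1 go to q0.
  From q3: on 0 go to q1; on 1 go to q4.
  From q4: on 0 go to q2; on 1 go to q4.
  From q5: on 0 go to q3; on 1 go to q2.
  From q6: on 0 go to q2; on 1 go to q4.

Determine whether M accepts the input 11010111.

accepted

q6 --1--> q4
q4 --1--> q4
q4 --0--> q2
q2 --1--> q0
q0 --0--> q0
q0 --1--> q6
q6 --1--> q4
q4 --1--> q4
End in state q4, which is an accepting state.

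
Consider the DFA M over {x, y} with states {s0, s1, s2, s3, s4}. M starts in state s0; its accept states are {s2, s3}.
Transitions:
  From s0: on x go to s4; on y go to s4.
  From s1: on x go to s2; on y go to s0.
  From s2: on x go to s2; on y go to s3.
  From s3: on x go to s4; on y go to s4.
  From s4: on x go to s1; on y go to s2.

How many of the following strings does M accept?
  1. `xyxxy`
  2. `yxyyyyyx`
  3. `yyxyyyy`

`xyxxy`: accepted
`yxyyyyyx`: rejected
`yyxyyyy`: accepted

2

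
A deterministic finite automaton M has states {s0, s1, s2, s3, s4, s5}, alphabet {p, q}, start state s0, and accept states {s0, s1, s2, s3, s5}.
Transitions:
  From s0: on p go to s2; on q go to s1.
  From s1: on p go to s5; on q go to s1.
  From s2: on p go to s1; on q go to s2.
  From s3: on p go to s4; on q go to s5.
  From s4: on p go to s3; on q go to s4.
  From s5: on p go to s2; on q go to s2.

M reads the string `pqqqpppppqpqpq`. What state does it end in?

s0 --p--> s2
s2 --q--> s2
s2 --q--> s2
s2 --q--> s2
s2 --p--> s1
s1 --p--> s5
s5 --p--> s2
s2 --p--> s1
s1 --p--> s5
s5 --q--> s2
s2 --p--> s1
s1 --q--> s1
s1 --p--> s5
s5 --q--> s2

s2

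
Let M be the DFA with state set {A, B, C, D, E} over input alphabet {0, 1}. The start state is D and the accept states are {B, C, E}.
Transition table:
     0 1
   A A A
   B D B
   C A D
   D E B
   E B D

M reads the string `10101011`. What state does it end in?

D --1--> B
B --0--> D
D --1--> B
B --0--> D
D --1--> B
B --0--> D
D --1--> B
B --1--> B

B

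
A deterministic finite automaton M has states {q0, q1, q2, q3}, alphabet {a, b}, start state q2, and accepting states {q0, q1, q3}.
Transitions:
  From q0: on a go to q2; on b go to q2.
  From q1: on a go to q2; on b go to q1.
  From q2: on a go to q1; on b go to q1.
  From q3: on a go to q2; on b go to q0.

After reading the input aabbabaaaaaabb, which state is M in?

q2 --a--> q1
q1 --a--> q2
q2 --b--> q1
q1 --b--> q1
q1 --a--> q2
q2 --b--> q1
q1 --a--> q2
q2 --a--> q1
q1 --a--> q2
q2 --a--> q1
q1 --a--> q2
q2 --a--> q1
q1 --b--> q1
q1 --b--> q1

q1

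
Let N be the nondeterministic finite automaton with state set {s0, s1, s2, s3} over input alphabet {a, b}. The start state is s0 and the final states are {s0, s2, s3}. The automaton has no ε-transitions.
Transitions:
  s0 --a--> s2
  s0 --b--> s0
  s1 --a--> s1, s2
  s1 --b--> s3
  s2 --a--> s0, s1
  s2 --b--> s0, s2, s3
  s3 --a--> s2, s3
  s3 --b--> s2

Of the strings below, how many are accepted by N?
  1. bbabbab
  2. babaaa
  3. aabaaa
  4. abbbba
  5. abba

5

bbabbab: accepted
babaaa: accepted
aabaaa: accepted
abbbba: accepted
abba: accepted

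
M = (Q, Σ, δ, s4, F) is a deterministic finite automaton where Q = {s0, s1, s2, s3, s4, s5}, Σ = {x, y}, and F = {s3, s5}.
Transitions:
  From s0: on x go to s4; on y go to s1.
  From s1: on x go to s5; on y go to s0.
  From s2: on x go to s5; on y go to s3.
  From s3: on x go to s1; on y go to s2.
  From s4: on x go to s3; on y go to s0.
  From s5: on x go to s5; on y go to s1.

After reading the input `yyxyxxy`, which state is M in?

s1

s4 --y--> s0
s0 --y--> s1
s1 --x--> s5
s5 --y--> s1
s1 --x--> s5
s5 --x--> s5
s5 --y--> s1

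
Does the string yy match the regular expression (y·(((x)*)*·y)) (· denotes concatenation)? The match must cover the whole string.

yes

Split as y·y: y matches y and (((x)*)*·y) matches y.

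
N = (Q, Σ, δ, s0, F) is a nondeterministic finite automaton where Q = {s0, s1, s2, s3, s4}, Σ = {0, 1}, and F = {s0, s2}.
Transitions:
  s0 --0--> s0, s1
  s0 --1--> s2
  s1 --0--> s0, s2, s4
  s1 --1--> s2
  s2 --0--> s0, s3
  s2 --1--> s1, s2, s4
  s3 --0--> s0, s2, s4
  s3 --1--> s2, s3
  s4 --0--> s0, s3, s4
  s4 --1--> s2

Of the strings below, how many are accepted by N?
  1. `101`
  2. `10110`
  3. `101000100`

3

`101`: accepted
`10110`: accepted
`101000100`: accepted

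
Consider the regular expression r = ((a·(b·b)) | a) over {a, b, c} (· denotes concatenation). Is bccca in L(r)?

no

Neither (a·(b·b)) nor a matches bccca.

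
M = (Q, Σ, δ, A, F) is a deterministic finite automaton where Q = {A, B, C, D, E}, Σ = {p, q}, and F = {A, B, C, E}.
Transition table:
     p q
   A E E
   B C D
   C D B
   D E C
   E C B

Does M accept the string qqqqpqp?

A --q--> E
E --q--> B
B --q--> D
D --q--> C
C --p--> D
D --q--> C
C --p--> D
End in state D, which is not an accepting state.

rejected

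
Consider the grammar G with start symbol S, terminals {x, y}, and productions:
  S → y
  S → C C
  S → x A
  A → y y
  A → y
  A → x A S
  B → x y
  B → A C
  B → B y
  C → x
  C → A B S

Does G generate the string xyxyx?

no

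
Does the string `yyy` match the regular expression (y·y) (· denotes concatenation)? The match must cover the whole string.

No split of yyy into u·v has y matching u and y matching v.

no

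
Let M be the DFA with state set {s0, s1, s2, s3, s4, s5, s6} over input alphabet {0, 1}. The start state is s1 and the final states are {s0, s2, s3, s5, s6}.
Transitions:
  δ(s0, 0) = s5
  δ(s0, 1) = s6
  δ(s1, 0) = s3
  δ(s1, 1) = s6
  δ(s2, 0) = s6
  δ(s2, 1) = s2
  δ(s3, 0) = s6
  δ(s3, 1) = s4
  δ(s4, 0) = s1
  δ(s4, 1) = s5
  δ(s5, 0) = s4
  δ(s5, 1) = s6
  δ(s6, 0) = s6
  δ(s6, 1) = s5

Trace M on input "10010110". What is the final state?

s1 --1--> s6
s6 --0--> s6
s6 --0--> s6
s6 --1--> s5
s5 --0--> s4
s4 --1--> s5
s5 --1--> s6
s6 --0--> s6

s6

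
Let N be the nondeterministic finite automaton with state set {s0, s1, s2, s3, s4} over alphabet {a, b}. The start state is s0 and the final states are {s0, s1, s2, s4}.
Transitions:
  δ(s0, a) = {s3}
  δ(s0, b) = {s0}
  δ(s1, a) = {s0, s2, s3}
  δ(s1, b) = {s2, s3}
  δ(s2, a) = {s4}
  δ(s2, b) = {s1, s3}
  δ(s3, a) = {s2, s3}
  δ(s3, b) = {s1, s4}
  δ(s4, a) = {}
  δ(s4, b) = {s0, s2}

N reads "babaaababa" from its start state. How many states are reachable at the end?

Start: {s0}
read b: {s0}
read a: {s3}
read b: {s1, s4}
read a: {s0, s2, s3}
read a: {s2, s3, s4}
read a: {s2, s3, s4}
read b: {s0, s1, s2, s3, s4}
read a: {s0, s2, s3, s4}
read b: {s0, s1, s2, s3, s4}
read a: {s0, s2, s3, s4}
Final reachable set {s0, s2, s3, s4} has 4 states.

4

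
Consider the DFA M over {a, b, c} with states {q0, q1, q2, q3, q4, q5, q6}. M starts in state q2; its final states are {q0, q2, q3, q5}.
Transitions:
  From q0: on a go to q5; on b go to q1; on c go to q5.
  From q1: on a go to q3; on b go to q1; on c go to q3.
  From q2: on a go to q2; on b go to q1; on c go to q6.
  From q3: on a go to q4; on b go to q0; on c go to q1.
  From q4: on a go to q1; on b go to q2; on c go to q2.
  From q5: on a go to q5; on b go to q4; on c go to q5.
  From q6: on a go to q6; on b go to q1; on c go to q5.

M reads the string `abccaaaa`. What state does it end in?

q3

q2 --a--> q2
q2 --b--> q1
q1 --c--> q3
q3 --c--> q1
q1 --a--> q3
q3 --a--> q4
q4 --a--> q1
q1 --a--> q3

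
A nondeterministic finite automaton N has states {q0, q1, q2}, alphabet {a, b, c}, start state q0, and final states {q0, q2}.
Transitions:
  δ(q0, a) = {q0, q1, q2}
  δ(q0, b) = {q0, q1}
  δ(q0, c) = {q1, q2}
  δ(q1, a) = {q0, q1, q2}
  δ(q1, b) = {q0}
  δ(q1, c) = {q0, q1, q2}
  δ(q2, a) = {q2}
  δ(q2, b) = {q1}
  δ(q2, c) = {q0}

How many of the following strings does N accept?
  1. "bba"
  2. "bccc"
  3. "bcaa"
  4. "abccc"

4

"bba": accepted
"bccc": accepted
"bcaa": accepted
"abccc": accepted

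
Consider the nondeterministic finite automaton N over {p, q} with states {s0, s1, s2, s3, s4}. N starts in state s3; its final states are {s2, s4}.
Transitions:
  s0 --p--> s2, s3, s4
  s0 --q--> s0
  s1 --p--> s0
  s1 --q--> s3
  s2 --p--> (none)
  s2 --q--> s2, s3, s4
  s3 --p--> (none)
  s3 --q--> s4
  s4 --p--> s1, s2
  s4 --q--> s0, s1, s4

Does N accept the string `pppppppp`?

rejected

Start: {s3}
read p: {}
The reachable set is empty and stays empty for the remaining 7 symbols.
Reachable ∩ accepting = {} — empty.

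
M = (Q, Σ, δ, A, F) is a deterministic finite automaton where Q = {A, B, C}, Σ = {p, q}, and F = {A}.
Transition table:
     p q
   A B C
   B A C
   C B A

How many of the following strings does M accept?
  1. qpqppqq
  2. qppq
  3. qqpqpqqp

qpqppqq: accepted
qppq: rejected
qqpqpqqp: rejected

1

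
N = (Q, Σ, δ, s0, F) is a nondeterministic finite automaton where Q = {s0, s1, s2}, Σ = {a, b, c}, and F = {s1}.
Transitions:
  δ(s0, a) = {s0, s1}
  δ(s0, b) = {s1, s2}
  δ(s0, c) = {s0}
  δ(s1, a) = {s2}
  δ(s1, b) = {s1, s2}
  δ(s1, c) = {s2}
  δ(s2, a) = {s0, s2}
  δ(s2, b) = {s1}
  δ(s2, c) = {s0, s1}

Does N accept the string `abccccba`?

Start: {s0}
read a: {s0, s1}
read b: {s1, s2}
read c: {s0, s1, s2}
read c: {s0, s1, s2}
read c: {s0, s1, s2}
read c: {s0, s1, s2}
read b: {s1, s2}
read a: {s0, s2}
Reachable ∩ accepting = {} — empty.

rejected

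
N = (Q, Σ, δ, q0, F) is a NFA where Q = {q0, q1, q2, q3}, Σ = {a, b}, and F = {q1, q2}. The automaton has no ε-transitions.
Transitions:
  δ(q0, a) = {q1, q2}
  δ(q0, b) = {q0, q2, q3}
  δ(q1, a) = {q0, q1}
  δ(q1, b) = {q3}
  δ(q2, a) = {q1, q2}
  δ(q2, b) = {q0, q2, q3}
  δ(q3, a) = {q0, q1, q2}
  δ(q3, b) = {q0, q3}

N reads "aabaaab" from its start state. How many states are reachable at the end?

Start: {q0}
read a: {q1, q2}
read a: {q0, q1, q2}
read b: {q0, q2, q3}
read a: {q0, q1, q2}
read a: {q0, q1, q2}
read a: {q0, q1, q2}
read b: {q0, q2, q3}
Final reachable set {q0, q2, q3} has 3 states.

3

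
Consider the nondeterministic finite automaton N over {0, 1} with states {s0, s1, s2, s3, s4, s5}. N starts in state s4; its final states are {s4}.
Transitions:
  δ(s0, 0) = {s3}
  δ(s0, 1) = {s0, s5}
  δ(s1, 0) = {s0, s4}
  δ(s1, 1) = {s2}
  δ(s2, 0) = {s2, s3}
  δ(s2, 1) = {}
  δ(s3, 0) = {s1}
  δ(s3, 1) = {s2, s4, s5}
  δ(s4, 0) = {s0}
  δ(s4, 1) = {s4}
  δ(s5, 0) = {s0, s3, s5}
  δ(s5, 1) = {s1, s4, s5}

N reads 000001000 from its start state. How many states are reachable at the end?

6

Start: {s4}
read 0: {s0}
read 0: {s3}
read 0: {s1}
read 0: {s0, s4}
read 0: {s0, s3}
read 1: {s0, s2, s4, s5}
read 0: {s0, s2, s3, s5}
read 0: {s0, s1, s2, s3, s5}
read 0: {s0, s1, s2, s3, s4, s5}
Final reachable set {s0, s1, s2, s3, s4, s5} has 6 states.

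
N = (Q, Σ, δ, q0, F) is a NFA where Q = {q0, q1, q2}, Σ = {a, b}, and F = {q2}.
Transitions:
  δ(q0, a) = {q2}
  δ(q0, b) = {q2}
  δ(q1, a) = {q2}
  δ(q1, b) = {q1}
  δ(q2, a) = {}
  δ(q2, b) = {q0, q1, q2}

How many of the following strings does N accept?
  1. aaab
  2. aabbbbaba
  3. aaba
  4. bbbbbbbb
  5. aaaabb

aaab: rejected
aabbbbaba: rejected
aaba: rejected
bbbbbbbb: accepted
aaaabb: rejected

1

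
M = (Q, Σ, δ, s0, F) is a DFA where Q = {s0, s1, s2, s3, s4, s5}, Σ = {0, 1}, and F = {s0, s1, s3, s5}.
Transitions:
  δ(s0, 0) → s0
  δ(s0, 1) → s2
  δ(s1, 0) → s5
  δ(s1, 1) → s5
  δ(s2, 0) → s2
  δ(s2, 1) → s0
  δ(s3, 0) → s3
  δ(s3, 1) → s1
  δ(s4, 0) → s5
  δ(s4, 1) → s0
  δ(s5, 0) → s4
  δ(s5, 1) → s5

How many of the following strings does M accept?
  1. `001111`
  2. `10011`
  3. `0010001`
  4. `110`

3

`001111`: accepted
`10011`: rejected
`0010001`: accepted
`110`: accepted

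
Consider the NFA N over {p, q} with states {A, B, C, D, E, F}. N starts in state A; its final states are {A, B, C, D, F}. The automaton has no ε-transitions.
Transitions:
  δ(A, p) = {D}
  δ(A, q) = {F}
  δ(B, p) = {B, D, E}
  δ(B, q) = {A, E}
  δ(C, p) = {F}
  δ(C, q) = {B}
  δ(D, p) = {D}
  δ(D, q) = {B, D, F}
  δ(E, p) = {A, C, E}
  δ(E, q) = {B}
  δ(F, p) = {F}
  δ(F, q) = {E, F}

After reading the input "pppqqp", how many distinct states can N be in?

6

Start: {A}
read p: {D}
read p: {D}
read p: {D}
read q: {B, D, F}
read q: {A, B, D, E, F}
read p: {A, B, C, D, E, F}
Final reachable set {A, B, C, D, E, F} has 6 states.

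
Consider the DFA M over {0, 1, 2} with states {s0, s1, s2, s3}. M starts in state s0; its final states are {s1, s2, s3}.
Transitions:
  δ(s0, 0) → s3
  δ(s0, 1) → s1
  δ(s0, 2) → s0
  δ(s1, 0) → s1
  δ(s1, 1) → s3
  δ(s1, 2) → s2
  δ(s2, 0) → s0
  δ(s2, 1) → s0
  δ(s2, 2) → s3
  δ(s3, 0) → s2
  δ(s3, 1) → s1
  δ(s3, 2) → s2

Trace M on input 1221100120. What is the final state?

s0

s0 --1--> s1
s1 --2--> s2
s2 --2--> s3
s3 --1--> s1
s1 --1--> s3
s3 --0--> s2
s2 --0--> s0
s0 --1--> s1
s1 --2--> s2
s2 --0--> s0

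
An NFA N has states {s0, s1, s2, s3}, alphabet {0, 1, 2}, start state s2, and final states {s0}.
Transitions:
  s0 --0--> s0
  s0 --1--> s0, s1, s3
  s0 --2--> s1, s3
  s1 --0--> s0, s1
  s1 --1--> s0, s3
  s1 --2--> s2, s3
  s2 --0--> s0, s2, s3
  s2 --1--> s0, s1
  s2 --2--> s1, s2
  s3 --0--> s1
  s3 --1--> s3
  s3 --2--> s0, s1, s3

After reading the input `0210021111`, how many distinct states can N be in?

Start: {s2}
read 0: {s0, s2, s3}
read 2: {s0, s1, s2, s3}
read 1: {s0, s1, s3}
read 0: {s0, s1}
read 0: {s0, s1}
read 2: {s1, s2, s3}
read 1: {s0, s1, s3}
read 1: {s0, s1, s3}
read 1: {s0, s1, s3}
read 1: {s0, s1, s3}
Final reachable set {s0, s1, s3} has 3 states.

3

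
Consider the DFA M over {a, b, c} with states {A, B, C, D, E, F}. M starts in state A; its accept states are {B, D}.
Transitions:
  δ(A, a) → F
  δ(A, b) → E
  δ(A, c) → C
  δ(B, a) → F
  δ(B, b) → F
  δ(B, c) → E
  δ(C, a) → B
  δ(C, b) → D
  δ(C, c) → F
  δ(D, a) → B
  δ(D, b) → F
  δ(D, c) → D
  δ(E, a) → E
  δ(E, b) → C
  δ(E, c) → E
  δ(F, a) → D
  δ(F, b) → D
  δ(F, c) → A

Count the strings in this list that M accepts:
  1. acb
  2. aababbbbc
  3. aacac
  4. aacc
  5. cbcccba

acb: rejected
aababbbbc: accepted
aacac: rejected
aacc: accepted
cbcccba: accepted

3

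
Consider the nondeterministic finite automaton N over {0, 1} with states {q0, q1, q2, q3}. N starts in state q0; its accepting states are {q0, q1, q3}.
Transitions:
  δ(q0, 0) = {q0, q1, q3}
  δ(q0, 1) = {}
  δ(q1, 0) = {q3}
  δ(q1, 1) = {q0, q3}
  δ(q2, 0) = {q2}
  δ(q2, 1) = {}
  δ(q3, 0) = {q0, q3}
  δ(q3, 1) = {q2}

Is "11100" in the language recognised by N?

Start: {q0}
read 1: {}
The reachable set is empty and stays empty for the remaining 4 symbols.
Reachable ∩ accepting = {} — empty.

rejected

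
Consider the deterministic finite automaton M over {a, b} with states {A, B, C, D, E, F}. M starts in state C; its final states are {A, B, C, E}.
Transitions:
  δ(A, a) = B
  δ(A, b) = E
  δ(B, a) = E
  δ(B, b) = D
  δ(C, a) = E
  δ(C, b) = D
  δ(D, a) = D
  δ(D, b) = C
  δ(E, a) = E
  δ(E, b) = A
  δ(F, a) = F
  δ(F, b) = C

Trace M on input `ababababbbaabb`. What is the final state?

C --a--> E
E --b--> A
A --a--> B
B --b--> D
D --a--> D
D --b--> C
C --a--> E
E --b--> A
A --b--> E
E --b--> A
A --a--> B
B --a--> E
E --b--> A
A --b--> E

E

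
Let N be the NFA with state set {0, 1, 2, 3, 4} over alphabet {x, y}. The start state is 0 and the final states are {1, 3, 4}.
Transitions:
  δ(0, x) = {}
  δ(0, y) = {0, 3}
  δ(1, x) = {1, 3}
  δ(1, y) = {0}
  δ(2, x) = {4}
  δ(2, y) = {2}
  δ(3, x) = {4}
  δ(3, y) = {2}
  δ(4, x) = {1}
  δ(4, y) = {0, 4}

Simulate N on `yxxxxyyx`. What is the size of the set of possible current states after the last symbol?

2

Start: {0}
read y: {0, 3}
read x: {4}
read x: {1}
read x: {1, 3}
read x: {1, 3, 4}
read y: {0, 2, 4}
read y: {0, 2, 3, 4}
read x: {1, 4}
Final reachable set {1, 4} has 2 states.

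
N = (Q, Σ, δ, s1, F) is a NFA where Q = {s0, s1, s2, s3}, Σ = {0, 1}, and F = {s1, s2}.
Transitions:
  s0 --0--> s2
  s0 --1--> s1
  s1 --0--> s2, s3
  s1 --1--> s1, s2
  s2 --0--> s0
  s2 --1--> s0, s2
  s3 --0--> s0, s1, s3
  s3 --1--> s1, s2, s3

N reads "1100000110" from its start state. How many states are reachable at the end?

4

Start: {s1}
read 1: {s1, s2}
read 1: {s0, s1, s2}
read 0: {s0, s2, s3}
read 0: {s0, s1, s2, s3}
read 0: {s0, s1, s2, s3}
read 0: {s0, s1, s2, s3}
read 0: {s0, s1, s2, s3}
read 1: {s0, s1, s2, s3}
read 1: {s0, s1, s2, s3}
read 0: {s0, s1, s2, s3}
Final reachable set {s0, s1, s2, s3} has 4 states.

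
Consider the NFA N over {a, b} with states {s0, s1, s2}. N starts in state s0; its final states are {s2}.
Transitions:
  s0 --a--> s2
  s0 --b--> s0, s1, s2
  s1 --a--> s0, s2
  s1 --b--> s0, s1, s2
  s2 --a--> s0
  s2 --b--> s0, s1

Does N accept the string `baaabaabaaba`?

accepted

Start: {s0}
read b: {s0, s1, s2}
read a: {s0, s2}
read a: {s0, s2}
read a: {s0, s2}
read b: {s0, s1, s2}
read a: {s0, s2}
read a: {s0, s2}
read b: {s0, s1, s2}
read a: {s0, s2}
read a: {s0, s2}
read b: {s0, s1, s2}
read a: {s0, s2}
Reachable ∩ accepting = {s2} — nonempty.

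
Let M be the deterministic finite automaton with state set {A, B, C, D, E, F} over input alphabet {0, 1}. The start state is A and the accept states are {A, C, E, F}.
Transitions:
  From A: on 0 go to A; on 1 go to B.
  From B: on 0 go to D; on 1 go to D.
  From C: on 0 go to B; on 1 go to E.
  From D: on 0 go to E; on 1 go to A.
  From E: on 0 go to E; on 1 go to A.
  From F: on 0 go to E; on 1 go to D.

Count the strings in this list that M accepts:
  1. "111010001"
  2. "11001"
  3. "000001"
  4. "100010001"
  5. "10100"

"111010001": accepted
"11001": accepted
"000001": rejected
"100010001": rejected
"10100": accepted

3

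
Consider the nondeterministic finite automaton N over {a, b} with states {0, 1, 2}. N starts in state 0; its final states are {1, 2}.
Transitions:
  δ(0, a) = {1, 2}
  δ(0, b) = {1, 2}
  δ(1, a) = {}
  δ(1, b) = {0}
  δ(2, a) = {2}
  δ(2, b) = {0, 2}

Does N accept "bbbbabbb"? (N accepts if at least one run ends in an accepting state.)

Start: {0}
read b: {1, 2}
read b: {0, 2}
read b: {0, 1, 2}
read b: {0, 1, 2}
read a: {1, 2}
read b: {0, 2}
read b: {0, 1, 2}
read b: {0, 1, 2}
Reachable ∩ accepting = {1, 2} — nonempty.

accepted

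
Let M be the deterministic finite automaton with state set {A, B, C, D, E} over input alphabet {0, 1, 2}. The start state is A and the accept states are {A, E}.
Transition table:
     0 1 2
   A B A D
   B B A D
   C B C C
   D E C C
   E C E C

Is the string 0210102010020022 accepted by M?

A --0--> B
B --2--> D
D --1--> C
C --0--> B
B --1--> A
A --0--> B
B --2--> D
D --0--> E
E --1--> E
E --0--> C
C --0--> B
B --2--> D
D --0--> E
E --0--> C
C --2--> C
C --2--> C
End in state C, which is not an accepting state.

rejected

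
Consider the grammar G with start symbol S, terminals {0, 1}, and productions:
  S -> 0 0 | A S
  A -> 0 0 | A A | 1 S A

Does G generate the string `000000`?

yes

S ⇒ AS ⇒ AAS ⇒ 00AS ⇒ 0000S ⇒ 000000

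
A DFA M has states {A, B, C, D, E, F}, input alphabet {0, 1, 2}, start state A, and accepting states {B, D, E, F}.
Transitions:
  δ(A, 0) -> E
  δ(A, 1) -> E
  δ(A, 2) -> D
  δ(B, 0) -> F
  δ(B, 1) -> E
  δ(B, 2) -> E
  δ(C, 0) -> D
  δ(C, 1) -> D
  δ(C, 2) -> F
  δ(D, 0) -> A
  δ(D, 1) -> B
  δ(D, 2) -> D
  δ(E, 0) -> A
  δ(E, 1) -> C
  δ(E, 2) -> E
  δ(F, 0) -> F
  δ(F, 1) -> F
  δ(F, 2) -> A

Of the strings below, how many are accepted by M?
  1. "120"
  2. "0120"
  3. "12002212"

"120": rejected
"0120": accepted
"12002212": accepted

2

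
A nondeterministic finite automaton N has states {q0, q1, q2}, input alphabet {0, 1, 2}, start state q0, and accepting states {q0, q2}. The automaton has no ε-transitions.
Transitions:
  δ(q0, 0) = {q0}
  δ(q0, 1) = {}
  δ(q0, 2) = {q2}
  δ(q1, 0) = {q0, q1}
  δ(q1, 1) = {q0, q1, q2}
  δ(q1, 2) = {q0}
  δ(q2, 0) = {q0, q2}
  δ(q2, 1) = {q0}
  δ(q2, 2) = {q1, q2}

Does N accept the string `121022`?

Start: {q0}
read 1: {}
The reachable set is empty and stays empty for the remaining 5 symbols.
Reachable ∩ accepting = {} — empty.

rejected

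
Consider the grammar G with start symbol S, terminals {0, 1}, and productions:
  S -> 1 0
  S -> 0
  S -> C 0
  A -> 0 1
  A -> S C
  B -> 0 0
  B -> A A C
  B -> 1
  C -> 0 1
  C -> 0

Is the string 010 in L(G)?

S ⇒ C0 ⇒ 010

yes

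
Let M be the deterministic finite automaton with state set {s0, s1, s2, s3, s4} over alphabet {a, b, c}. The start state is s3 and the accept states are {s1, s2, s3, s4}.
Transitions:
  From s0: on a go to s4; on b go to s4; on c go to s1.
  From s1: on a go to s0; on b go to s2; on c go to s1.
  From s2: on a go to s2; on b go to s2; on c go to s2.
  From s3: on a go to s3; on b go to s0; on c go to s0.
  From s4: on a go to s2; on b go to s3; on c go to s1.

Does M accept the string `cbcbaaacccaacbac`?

s3 --c--> s0
s0 --b--> s4
s4 --c--> s1
s1 --b--> s2
s2 --a--> s2
s2 --a--> s2
s2 --a--> s2
s2 --c--> s2
s2 --c--> s2
s2 --c--> s2
s2 --a--> s2
s2 --a--> s2
s2 --c--> s2
s2 --b--> s2
s2 --a--> s2
s2 --c--> s2
End in state s2, which is an accepting state.

accepted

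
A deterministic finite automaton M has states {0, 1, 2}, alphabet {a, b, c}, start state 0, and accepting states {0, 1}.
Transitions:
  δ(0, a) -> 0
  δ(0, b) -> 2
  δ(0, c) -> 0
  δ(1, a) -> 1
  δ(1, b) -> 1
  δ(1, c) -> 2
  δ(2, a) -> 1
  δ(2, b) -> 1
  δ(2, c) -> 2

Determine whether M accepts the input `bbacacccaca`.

accepted

0 --b--> 2
2 --b--> 1
1 --a--> 1
1 --c--> 2
2 --a--> 1
1 --c--> 2
2 --c--> 2
2 --c--> 2
2 --a--> 1
1 --c--> 2
2 --a--> 1
End in state 1, which is an accepting state.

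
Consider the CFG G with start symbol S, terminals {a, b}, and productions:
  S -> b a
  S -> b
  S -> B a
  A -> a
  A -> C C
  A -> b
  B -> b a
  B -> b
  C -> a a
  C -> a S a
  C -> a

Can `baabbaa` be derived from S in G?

no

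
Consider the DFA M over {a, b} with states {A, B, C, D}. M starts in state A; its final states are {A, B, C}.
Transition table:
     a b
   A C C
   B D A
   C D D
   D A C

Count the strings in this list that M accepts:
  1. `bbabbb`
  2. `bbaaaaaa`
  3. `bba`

2

`bbabbb`: accepted
`bbaaaaaa`: rejected
`bba`: accepted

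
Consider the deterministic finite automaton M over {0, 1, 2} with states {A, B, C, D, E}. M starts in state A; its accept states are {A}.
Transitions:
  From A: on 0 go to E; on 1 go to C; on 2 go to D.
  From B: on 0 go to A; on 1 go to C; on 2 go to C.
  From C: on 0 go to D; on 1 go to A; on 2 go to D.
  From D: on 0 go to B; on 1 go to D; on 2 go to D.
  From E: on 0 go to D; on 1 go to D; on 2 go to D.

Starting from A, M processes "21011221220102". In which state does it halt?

D

A --2--> D
D --1--> D
D --0--> B
B --1--> C
C --1--> A
A --2--> D
D --2--> D
D --1--> D
D --2--> D
D --2--> D
D --0--> B
B --1--> C
C --0--> D
D --2--> D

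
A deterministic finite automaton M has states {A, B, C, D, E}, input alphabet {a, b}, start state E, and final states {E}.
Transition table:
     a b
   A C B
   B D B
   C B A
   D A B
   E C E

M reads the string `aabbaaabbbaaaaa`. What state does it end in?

D

E --a--> C
C --a--> B
B --b--> B
B --b--> B
B --a--> D
D --a--> A
A --a--> C
C --b--> A
A --b--> B
B --b--> B
B --a--> D
D --a--> A
A --a--> C
C --a--> B
B --a--> D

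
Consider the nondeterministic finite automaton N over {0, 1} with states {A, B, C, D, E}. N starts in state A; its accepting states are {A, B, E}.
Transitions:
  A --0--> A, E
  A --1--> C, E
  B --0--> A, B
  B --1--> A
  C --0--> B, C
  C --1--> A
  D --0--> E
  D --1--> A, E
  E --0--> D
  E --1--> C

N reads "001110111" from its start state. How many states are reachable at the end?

Start: {A}
read 0: {A, E}
read 0: {A, D, E}
read 1: {A, C, E}
read 1: {A, C, E}
read 1: {A, C, E}
read 0: {A, B, C, D, E}
read 1: {A, C, E}
read 1: {A, C, E}
read 1: {A, C, E}
Final reachable set {A, C, E} has 3 states.

3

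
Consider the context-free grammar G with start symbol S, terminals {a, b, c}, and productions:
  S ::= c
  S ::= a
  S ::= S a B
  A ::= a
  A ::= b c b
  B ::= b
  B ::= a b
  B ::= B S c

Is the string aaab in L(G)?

yes

S ⇒ SaB ⇒ aaB ⇒ aaab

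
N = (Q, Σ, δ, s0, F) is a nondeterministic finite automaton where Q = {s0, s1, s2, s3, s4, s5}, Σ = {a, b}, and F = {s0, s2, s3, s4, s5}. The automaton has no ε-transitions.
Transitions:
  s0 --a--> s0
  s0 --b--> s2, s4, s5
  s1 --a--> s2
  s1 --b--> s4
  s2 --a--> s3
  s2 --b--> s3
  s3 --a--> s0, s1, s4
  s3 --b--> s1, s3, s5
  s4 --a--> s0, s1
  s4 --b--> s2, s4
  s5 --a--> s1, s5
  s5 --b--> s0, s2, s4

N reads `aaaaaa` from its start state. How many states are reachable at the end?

1

Start: {s0}
read a: {s0}
read a: {s0}
read a: {s0}
read a: {s0}
read a: {s0}
read a: {s0}
Final reachable set {s0} has 1 state.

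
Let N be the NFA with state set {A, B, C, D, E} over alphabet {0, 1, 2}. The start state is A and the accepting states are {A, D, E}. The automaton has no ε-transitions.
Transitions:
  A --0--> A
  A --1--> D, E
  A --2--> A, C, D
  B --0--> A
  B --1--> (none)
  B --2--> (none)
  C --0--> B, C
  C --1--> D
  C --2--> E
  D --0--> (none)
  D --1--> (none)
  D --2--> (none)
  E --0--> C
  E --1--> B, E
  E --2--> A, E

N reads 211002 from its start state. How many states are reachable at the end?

4

Start: {A}
read 2: {A, C, D}
read 1: {D, E}
read 1: {B, E}
read 0: {A, C}
read 0: {A, B, C}
read 2: {A, C, D, E}
Final reachable set {A, C, D, E} has 4 states.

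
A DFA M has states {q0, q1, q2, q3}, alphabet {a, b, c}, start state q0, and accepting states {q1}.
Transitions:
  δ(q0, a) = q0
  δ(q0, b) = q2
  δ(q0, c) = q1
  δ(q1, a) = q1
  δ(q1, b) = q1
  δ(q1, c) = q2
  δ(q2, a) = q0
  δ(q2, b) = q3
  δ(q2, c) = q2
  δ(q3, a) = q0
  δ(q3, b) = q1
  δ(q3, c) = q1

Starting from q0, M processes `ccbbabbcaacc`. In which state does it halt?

q2

q0 --c--> q1
q1 --c--> q2
q2 --b--> q3
q3 --b--> q1
q1 --a--> q1
q1 --b--> q1
q1 --b--> q1
q1 --c--> q2
q2 --a--> q0
q0 --a--> q0
q0 --c--> q1
q1 --c--> q2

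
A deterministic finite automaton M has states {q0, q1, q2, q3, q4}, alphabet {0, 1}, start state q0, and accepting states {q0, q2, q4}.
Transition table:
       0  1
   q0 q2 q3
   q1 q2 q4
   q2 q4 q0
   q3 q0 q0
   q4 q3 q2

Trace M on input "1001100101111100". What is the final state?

q0 --1--> q3
q3 --0--> q0
q0 --0--> q2
q2 --1--> q0
q0 --1--> q3
q3 --0--> q0
q0 --0--> q2
q2 --1--> q0
q0 --0--> q2
q2 --1--> q0
q0 --1--> q3
q3 --1--> q0
q0 --1--> q3
q3 --1--> q0
q0 --0--> q2
q2 --0--> q4

q4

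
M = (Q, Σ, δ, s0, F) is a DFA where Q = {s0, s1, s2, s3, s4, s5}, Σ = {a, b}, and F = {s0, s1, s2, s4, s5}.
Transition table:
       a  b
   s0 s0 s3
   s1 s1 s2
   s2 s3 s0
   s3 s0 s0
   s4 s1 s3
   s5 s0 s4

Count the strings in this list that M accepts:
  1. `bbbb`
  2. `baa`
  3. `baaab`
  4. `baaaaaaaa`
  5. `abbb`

3

`bbbb`: accepted
`baa`: accepted
`baaab`: rejected
`baaaaaaaa`: accepted
`abbb`: rejected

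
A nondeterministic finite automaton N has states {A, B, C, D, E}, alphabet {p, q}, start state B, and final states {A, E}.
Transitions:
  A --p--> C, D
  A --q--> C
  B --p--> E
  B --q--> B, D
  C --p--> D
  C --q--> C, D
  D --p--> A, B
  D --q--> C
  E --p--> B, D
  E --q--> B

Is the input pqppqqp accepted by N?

accepted

Start: {B}
read p: {E}
read q: {B}
read p: {E}
read p: {B, D}
read q: {B, C, D}
read q: {B, C, D}
read p: {A, B, D, E}
Reachable ∩ accepting = {A, E} — nonempty.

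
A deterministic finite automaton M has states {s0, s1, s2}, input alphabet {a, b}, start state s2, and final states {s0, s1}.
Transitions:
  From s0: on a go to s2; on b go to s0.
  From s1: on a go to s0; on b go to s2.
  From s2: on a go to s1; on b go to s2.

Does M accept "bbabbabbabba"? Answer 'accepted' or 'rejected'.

s2 --b--> s2
s2 --b--> s2
s2 --a--> s1
s1 --b--> s2
s2 --b--> s2
s2 --a--> s1
s1 --b--> s2
s2 --b--> s2
s2 --a--> s1
s1 --b--> s2
s2 --b--> s2
s2 --a--> s1
End in state s1, which is an accepting state.

accepted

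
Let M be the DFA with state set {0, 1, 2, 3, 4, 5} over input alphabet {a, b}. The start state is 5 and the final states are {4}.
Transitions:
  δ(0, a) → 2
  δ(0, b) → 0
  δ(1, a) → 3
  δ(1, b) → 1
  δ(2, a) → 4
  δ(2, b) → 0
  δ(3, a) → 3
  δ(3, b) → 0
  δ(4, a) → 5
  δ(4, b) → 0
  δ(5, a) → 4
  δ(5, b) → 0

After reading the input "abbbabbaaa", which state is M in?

5 --a--> 4
4 --b--> 0
0 --b--> 0
0 --b--> 0
0 --a--> 2
2 --b--> 0
0 --b--> 0
0 --a--> 2
2 --a--> 4
4 --a--> 5

5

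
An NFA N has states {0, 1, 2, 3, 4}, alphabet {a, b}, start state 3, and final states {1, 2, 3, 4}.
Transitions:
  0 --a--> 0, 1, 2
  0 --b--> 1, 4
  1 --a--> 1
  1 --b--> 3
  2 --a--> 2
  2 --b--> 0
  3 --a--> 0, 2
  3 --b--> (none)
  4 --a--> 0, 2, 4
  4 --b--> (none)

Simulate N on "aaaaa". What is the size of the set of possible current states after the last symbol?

3

Start: {3}
read a: {0, 2}
read a: {0, 1, 2}
read a: {0, 1, 2}
read a: {0, 1, 2}
read a: {0, 1, 2}
Final reachable set {0, 1, 2} has 3 states.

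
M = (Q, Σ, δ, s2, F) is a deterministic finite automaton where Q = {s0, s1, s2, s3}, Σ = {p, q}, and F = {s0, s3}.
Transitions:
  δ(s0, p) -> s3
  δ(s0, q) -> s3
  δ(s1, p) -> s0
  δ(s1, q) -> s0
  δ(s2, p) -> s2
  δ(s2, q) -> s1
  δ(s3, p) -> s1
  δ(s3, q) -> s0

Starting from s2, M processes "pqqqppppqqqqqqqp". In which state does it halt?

s3

s2 --p--> s2
s2 --q--> s1
s1 --q--> s0
s0 --q--> s3
s3 --p--> s1
s1 --p--> s0
s0 --p--> s3
s3 --p--> s1
s1 --q--> s0
s0 --q--> s3
s3 --q--> s0
s0 --q--> s3
s3 --q--> s0
s0 --q--> s3
s3 --q--> s0
s0 --p--> s3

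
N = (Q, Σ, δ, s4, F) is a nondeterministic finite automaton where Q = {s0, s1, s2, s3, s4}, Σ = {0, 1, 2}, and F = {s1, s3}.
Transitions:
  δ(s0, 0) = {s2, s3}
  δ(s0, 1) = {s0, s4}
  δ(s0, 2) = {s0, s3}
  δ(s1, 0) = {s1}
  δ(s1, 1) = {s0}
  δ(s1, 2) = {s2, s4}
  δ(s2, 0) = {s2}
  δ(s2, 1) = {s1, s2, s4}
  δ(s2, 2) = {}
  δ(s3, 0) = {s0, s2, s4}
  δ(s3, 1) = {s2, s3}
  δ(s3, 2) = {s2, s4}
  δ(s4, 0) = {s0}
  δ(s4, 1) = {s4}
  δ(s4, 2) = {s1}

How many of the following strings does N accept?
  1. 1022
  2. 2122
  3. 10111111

1022: accepted
2122: accepted
10111111: rejected

2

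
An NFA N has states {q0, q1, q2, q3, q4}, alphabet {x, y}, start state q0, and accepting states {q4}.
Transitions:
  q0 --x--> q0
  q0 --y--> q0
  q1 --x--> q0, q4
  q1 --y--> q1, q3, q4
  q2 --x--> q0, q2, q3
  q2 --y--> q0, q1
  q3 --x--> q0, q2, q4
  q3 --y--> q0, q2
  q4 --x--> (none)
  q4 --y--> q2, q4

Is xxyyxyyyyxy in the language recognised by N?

rejected

Start: {q0}
read x: {q0}
read x: {q0}
read y: {q0}
read y: {q0}
read x: {q0}
read y: {q0}
read y: {q0}
read y: {q0}
read y: {q0}
read x: {q0}
read y: {q0}
Reachable ∩ accepting = {} — empty.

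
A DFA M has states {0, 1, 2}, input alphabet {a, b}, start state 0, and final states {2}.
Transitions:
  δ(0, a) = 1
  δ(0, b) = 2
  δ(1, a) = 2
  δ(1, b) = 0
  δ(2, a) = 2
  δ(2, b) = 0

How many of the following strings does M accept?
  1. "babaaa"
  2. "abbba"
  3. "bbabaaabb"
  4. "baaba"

"babaaa": accepted
"abbba": rejected
"bbabaaabb": accepted
"baaba": rejected

2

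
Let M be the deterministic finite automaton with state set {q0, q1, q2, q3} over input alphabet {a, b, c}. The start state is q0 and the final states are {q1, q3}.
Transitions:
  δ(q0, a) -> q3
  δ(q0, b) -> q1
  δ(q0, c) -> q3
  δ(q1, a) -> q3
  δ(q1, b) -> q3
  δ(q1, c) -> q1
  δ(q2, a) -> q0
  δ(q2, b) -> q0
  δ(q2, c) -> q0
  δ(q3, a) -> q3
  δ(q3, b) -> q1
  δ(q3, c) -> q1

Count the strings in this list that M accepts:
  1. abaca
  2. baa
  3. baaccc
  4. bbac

4

abaca: accepted
baa: accepted
baaccc: accepted
bbac: accepted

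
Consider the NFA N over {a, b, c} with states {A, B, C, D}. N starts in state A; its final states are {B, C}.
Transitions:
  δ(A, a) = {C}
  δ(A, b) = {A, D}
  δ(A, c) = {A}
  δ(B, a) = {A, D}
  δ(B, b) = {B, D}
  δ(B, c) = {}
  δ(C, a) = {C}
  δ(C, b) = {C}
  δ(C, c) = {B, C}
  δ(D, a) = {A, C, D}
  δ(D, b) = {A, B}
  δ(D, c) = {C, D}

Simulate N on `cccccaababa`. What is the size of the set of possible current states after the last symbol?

1

Start: {A}
read c: {A}
read c: {A}
read c: {A}
read c: {A}
read c: {A}
read a: {C}
read a: {C}
read b: {C}
read a: {C}
read b: {C}
read a: {C}
Final reachable set {C} has 1 state.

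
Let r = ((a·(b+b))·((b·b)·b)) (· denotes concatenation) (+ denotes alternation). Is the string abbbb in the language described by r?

Split as ab·bbb: (a·(b+b)) matches ab and ((b·b)·b) matches bbb.

yes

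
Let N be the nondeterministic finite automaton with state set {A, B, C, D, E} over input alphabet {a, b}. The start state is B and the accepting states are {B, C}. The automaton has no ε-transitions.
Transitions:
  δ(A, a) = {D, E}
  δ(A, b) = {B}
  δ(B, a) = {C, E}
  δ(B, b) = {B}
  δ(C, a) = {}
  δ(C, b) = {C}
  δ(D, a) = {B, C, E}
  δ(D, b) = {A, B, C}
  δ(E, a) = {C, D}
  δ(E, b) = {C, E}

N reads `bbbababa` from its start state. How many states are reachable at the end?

Start: {B}
read b: {B}
read b: {B}
read b: {B}
read a: {C, E}
read b: {C, E}
read a: {C, D}
read b: {A, B, C}
read a: {C, D, E}
Final reachable set {C, D, E} has 3 states.

3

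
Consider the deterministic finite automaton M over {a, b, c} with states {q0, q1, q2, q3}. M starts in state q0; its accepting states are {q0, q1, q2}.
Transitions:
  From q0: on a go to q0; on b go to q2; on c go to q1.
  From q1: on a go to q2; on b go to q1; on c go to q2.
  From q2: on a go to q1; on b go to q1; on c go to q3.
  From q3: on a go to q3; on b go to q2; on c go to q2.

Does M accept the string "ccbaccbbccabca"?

q0 --c--> q1
q1 --c--> q2
q2 --b--> q1
q1 --a--> q2
q2 --c--> q3
q3 --c--> q2
q2 --b--> q1
q1 --b--> q1
q1 --c--> q2
q2 --c--> q3
q3 --a--> q3
q3 --b--> q2
q2 --c--> q3
q3 --a--> q3
End in state q3, which is not an accepting state.

rejected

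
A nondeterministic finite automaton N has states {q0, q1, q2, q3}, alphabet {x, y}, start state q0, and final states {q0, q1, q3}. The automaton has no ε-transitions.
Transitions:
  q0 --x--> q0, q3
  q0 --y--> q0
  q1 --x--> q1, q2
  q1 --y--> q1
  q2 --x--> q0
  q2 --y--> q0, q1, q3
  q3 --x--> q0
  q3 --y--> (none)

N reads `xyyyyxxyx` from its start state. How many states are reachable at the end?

2

Start: {q0}
read x: {q0, q3}
read y: {q0}
read y: {q0}
read y: {q0}
read y: {q0}
read x: {q0, q3}
read x: {q0, q3}
read y: {q0}
read x: {q0, q3}
Final reachable set {q0, q3} has 2 states.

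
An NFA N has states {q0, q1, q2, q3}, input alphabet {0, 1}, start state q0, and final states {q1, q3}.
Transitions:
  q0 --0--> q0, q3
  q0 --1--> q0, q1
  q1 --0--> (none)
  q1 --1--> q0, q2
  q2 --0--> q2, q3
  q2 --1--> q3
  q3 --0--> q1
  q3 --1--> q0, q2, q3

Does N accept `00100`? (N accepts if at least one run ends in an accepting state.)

accepted

Start: {q0}
read 0: {q0, q3}
read 0: {q0, q1, q3}
read 1: {q0, q1, q2, q3}
read 0: {q0, q1, q2, q3}
read 0: {q0, q1, q2, q3}
Reachable ∩ accepting = {q1, q3} — nonempty.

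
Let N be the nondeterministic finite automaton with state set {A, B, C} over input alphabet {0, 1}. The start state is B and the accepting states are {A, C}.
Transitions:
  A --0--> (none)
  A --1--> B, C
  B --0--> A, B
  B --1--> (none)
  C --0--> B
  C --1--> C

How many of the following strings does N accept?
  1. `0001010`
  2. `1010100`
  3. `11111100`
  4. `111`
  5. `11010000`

1

`0001010`: accepted
`1010100`: rejected
`11111100`: rejected
`111`: rejected
`11010000`: rejected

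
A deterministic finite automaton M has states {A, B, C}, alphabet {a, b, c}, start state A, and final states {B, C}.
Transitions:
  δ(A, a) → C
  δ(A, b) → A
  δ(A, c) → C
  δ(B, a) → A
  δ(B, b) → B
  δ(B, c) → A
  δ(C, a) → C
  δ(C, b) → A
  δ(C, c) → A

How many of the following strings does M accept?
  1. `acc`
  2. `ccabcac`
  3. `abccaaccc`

1

`acc`: accepted
`ccabcac`: rejected
`abccaaccc`: rejected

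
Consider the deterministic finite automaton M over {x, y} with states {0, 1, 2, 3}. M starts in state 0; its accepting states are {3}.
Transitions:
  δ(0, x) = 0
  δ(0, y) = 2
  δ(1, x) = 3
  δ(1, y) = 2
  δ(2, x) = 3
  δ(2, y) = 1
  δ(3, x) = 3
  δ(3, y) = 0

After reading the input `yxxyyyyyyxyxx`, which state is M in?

0 --y--> 2
2 --x--> 3
3 --x--> 3
3 --y--> 0
0 --y--> 2
2 --y--> 1
1 --y--> 2
2 --y--> 1
1 --y--> 2
2 --x--> 3
3 --y--> 0
0 --x--> 0
0 --x--> 0

0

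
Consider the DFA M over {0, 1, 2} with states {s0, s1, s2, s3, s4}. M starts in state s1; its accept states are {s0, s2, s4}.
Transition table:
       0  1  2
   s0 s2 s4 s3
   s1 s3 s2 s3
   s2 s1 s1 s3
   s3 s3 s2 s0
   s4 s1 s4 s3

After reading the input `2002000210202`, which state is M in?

s1 --2--> s3
s3 --0--> s3
s3 --0--> s3
s3 --2--> s0
s0 --0--> s2
s2 --0--> s1
s1 --0--> s3
s3 --2--> s0
s0 --1--> s4
s4 --0--> s1
s1 --2--> s3
s3 --0--> s3
s3 --2--> s0

s0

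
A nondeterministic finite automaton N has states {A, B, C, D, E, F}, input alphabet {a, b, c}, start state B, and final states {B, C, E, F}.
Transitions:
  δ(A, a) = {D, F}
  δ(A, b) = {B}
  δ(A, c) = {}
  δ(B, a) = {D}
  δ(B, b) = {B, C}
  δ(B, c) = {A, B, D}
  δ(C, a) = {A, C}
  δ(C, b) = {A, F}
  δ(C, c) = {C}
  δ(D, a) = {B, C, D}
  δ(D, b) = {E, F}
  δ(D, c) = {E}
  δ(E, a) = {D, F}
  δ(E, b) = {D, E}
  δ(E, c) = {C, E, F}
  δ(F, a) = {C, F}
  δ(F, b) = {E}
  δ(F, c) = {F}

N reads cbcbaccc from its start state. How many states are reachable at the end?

Start: {B}
read c: {A, B, D}
read b: {B, C, E, F}
read c: {A, B, C, D, E, F}
read b: {A, B, C, D, E, F}
read a: {A, B, C, D, F}
read c: {A, B, C, D, E, F}
read c: {A, B, C, D, E, F}
read c: {A, B, C, D, E, F}
Final reachable set {A, B, C, D, E, F} has 6 states.

6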